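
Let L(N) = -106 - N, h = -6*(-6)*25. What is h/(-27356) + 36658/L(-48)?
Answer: -125358556/198331 ≈ -632.07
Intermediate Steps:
h = 900 (h = 36*25 = 900)
h/(-27356) + 36658/L(-48) = 900/(-27356) + 36658/(-106 - 1*(-48)) = 900*(-1/27356) + 36658/(-106 + 48) = -225/6839 + 36658/(-58) = -225/6839 + 36658*(-1/58) = -225/6839 - 18329/29 = -125358556/198331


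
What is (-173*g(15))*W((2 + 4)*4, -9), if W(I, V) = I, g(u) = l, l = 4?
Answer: -16608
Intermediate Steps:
g(u) = 4
(-173*g(15))*W((2 + 4)*4, -9) = (-173*4)*((2 + 4)*4) = -4152*4 = -692*24 = -16608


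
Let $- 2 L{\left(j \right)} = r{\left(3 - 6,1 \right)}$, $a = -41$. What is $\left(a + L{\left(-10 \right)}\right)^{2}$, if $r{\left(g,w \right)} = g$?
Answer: $\frac{6241}{4} \approx 1560.3$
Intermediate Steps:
$L{\left(j \right)} = \frac{3}{2}$ ($L{\left(j \right)} = - \frac{3 - 6}{2} = \left(- \frac{1}{2}\right) \left(-3\right) = \frac{3}{2}$)
$\left(a + L{\left(-10 \right)}\right)^{2} = \left(-41 + \frac{3}{2}\right)^{2} = \left(- \frac{79}{2}\right)^{2} = \frac{6241}{4}$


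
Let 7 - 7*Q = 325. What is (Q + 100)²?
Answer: 145924/49 ≈ 2978.0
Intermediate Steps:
Q = -318/7 (Q = 1 - ⅐*325 = 1 - 325/7 = -318/7 ≈ -45.429)
(Q + 100)² = (-318/7 + 100)² = (382/7)² = 145924/49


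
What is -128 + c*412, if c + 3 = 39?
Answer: 14704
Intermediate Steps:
c = 36 (c = -3 + 39 = 36)
-128 + c*412 = -128 + 36*412 = -128 + 14832 = 14704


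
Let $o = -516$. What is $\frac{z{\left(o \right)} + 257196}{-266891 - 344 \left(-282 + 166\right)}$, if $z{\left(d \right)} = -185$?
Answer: $- \frac{1849}{1633} \approx -1.1323$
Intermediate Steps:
$\frac{z{\left(o \right)} + 257196}{-266891 - 344 \left(-282 + 166\right)} = \frac{-185 + 257196}{-266891 - 344 \left(-282 + 166\right)} = \frac{257011}{-266891 - -39904} = \frac{257011}{-266891 + 39904} = \frac{257011}{-226987} = 257011 \left(- \frac{1}{226987}\right) = - \frac{1849}{1633}$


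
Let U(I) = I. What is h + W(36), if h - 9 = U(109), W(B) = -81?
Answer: 37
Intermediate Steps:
h = 118 (h = 9 + 109 = 118)
h + W(36) = 118 - 81 = 37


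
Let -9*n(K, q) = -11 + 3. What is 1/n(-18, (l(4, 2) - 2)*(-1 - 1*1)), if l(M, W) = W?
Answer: 9/8 ≈ 1.1250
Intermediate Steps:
n(K, q) = 8/9 (n(K, q) = -(-11 + 3)/9 = -⅑*(-8) = 8/9)
1/n(-18, (l(4, 2) - 2)*(-1 - 1*1)) = 1/(8/9) = 9/8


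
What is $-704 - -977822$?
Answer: $977118$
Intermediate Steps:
$-704 - -977822 = -704 + 977822 = 977118$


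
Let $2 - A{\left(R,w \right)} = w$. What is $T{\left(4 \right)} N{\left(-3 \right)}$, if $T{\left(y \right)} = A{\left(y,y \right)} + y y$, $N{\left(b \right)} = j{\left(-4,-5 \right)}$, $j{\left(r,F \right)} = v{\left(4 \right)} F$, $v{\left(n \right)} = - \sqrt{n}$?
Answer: $140$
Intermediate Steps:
$j{\left(r,F \right)} = - 2 F$ ($j{\left(r,F \right)} = - \sqrt{4} F = \left(-1\right) 2 F = - 2 F$)
$A{\left(R,w \right)} = 2 - w$
$N{\left(b \right)} = 10$ ($N{\left(b \right)} = \left(-2\right) \left(-5\right) = 10$)
$T{\left(y \right)} = 2 + y^{2} - y$ ($T{\left(y \right)} = \left(2 - y\right) + y y = \left(2 - y\right) + y^{2} = 2 + y^{2} - y$)
$T{\left(4 \right)} N{\left(-3 \right)} = \left(2 + 4^{2} - 4\right) 10 = \left(2 + 16 - 4\right) 10 = 14 \cdot 10 = 140$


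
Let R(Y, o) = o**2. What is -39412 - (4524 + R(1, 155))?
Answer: -67961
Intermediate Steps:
-39412 - (4524 + R(1, 155)) = -39412 - (4524 + 155**2) = -39412 - (4524 + 24025) = -39412 - 1*28549 = -39412 - 28549 = -67961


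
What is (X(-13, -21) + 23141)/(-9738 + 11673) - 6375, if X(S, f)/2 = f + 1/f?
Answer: -258563048/40635 ≈ -6363.1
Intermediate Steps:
X(S, f) = 2*f + 2/f (X(S, f) = 2*(f + 1/f) = 2*f + 2/f)
(X(-13, -21) + 23141)/(-9738 + 11673) - 6375 = ((2*(-21) + 2/(-21)) + 23141)/(-9738 + 11673) - 6375 = ((-42 + 2*(-1/21)) + 23141)/1935 - 6375 = ((-42 - 2/21) + 23141)*(1/1935) - 6375 = (-884/21 + 23141)*(1/1935) - 6375 = (485077/21)*(1/1935) - 6375 = 485077/40635 - 6375 = -258563048/40635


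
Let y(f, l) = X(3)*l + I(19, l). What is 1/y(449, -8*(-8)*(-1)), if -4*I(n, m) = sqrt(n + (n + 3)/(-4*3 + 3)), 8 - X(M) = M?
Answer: -46080/14745451 + 12*sqrt(149)/14745451 ≈ -0.0031151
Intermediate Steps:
X(M) = 8 - M
I(n, m) = -sqrt(-1/3 + 8*n/9)/4 (I(n, m) = -sqrt(n + (n + 3)/(-4*3 + 3))/4 = -sqrt(n + (3 + n)/(-12 + 3))/4 = -sqrt(n + (3 + n)/(-9))/4 = -sqrt(n + (3 + n)*(-1/9))/4 = -sqrt(n + (-1/3 - n/9))/4 = -sqrt(-1/3 + 8*n/9)/4)
y(f, l) = 5*l - sqrt(149)/12 (y(f, l) = (8 - 1*3)*l - sqrt(-3 + 8*19)/12 = (8 - 3)*l - sqrt(-3 + 152)/12 = 5*l - sqrt(149)/12)
1/y(449, -8*(-8)*(-1)) = 1/(5*(-8*(-8)*(-1)) - sqrt(149)/12) = 1/(5*(64*(-1)) - sqrt(149)/12) = 1/(5*(-64) - sqrt(149)/12) = 1/(-320 - sqrt(149)/12)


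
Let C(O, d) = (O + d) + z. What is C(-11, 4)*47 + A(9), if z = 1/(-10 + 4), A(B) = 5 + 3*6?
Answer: -1883/6 ≈ -313.83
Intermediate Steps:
A(B) = 23 (A(B) = 5 + 18 = 23)
z = -⅙ (z = 1/(-6) = -⅙ ≈ -0.16667)
C(O, d) = -⅙ + O + d (C(O, d) = (O + d) - ⅙ = -⅙ + O + d)
C(-11, 4)*47 + A(9) = (-⅙ - 11 + 4)*47 + 23 = -43/6*47 + 23 = -2021/6 + 23 = -1883/6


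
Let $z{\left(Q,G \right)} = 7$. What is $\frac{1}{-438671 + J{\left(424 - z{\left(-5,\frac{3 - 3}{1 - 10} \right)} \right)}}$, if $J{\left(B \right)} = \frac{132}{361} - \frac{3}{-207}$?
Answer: $- \frac{24909}{10926846470} \approx -2.2796 \cdot 10^{-6}$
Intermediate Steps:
$J{\left(B \right)} = \frac{9469}{24909}$ ($J{\left(B \right)} = 132 \cdot \frac{1}{361} - - \frac{1}{69} = \frac{132}{361} + \frac{1}{69} = \frac{9469}{24909}$)
$\frac{1}{-438671 + J{\left(424 - z{\left(-5,\frac{3 - 3}{1 - 10} \right)} \right)}} = \frac{1}{-438671 + \frac{9469}{24909}} = \frac{1}{- \frac{10926846470}{24909}} = - \frac{24909}{10926846470}$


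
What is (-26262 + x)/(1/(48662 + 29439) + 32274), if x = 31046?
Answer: 373635184/2520631675 ≈ 0.14823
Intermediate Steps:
(-26262 + x)/(1/(48662 + 29439) + 32274) = (-26262 + 31046)/(1/(48662 + 29439) + 32274) = 4784/(1/78101 + 32274) = 4784/(2520631675/78101) = 4784*(78101/2520631675) = 373635184/2520631675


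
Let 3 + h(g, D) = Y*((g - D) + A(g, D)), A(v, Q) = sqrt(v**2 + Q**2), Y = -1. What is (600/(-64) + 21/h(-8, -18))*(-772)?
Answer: 916171/146 + 10808*sqrt(97)/73 ≈ 7733.3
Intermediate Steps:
A(v, Q) = sqrt(Q**2 + v**2)
h(g, D) = -3 + D - g - sqrt(D**2 + g**2) (h(g, D) = -3 - ((g - D) + sqrt(D**2 + g**2)) = -3 - (g + sqrt(D**2 + g**2) - D) = -3 + (D - g - sqrt(D**2 + g**2)) = -3 + D - g - sqrt(D**2 + g**2))
(600/(-64) + 21/h(-8, -18))*(-772) = (600/(-64) + 21/(-3 - 18 - 1*(-8) - sqrt((-18)**2 + (-8)**2)))*(-772) = (600*(-1/64) + 21/(-3 - 18 + 8 - sqrt(324 + 64)))*(-772) = (-75/8 + 21/(-3 - 18 + 8 - sqrt(388)))*(-772) = (-75/8 + 21/(-3 - 18 + 8 - 2*sqrt(97)))*(-772) = (-75/8 + 21/(-13 - 2*sqrt(97)))*(-772) = 14475/2 - 16212/(-13 - 2*sqrt(97))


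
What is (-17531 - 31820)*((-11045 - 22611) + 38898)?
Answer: -258697942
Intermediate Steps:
(-17531 - 31820)*((-11045 - 22611) + 38898) = -49351*(-33656 + 38898) = -49351*5242 = -258697942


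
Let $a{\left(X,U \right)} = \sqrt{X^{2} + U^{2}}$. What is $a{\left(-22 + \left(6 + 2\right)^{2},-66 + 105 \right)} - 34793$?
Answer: $-34793 + 3 \sqrt{365} \approx -34736.0$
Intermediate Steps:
$a{\left(X,U \right)} = \sqrt{U^{2} + X^{2}}$
$a{\left(-22 + \left(6 + 2\right)^{2},-66 + 105 \right)} - 34793 = \sqrt{\left(-66 + 105\right)^{2} + \left(-22 + \left(6 + 2\right)^{2}\right)^{2}} - 34793 = \sqrt{39^{2} + \left(-22 + 8^{2}\right)^{2}} - 34793 = \sqrt{1521 + \left(-22 + 64\right)^{2}} - 34793 = \sqrt{1521 + 42^{2}} - 34793 = \sqrt{1521 + 1764} - 34793 = \sqrt{3285} - 34793 = 3 \sqrt{365} - 34793 = -34793 + 3 \sqrt{365}$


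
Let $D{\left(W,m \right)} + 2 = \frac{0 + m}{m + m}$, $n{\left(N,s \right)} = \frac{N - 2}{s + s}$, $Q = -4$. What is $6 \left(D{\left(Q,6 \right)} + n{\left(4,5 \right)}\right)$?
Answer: $- \frac{39}{5} \approx -7.8$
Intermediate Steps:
$n{\left(N,s \right)} = \frac{-2 + N}{2 s}$
$D{\left(W,m \right)} = - \frac{3}{2}$ ($D{\left(W,m \right)} = -2 + \frac{0 + m}{m + m} = -2 + \frac{m}{2 m} = -2 + m \frac{1}{2 m} = -2 + \frac{1}{2} = - \frac{3}{2}$)
$6 \left(D{\left(Q,6 \right)} + n{\left(4,5 \right)}\right) = 6 \left(- \frac{3}{2} + \frac{-2 + 4}{2 \cdot 5}\right) = 6 \left(- \frac{3}{2} + \frac{1}{2} \cdot \frac{1}{5} \cdot 2\right) = 6 \left(- \frac{3}{2} + \frac{1}{5}\right) = 6 \left(- \frac{13}{10}\right) = - \frac{39}{5}$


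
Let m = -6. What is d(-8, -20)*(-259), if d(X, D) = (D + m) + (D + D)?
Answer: 17094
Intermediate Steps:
d(X, D) = -6 + 3*D (d(X, D) = (D - 6) + (D + D) = (-6 + D) + 2*D = -6 + 3*D)
d(-8, -20)*(-259) = (-6 + 3*(-20))*(-259) = (-6 - 60)*(-259) = -66*(-259) = 17094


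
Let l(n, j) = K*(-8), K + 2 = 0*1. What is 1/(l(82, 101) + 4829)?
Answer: 1/4845 ≈ 0.00020640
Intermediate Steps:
K = -2 (K = -2 + 0*1 = -2 + 0 = -2)
l(n, j) = 16 (l(n, j) = -2*(-8) = 16)
1/(l(82, 101) + 4829) = 1/(16 + 4829) = 1/4845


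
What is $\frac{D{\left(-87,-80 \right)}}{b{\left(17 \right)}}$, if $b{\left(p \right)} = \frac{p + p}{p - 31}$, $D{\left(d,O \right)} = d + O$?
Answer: $\frac{1169}{17} \approx 68.765$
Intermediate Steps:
$D{\left(d,O \right)} = O + d$
$b{\left(p \right)} = \frac{2 p}{-31 + p}$
$\frac{D{\left(-87,-80 \right)}}{b{\left(17 \right)}} = \frac{-80 - 87}{2 \cdot 17 \frac{1}{-31 + 17}} = - \frac{167}{2 \cdot 17 \frac{1}{-14}} = - \frac{167}{2 \cdot 17 \left(- \frac{1}{14}\right)} = - \frac{167}{- \frac{17}{7}} = \left(-167\right) \left(- \frac{7}{17}\right) = \frac{1169}{17}$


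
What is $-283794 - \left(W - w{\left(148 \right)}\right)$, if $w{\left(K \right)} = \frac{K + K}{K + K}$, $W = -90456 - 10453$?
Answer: $-182884$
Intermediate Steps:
$W = -100909$ ($W = -90456 - 10453 = -100909$)
$w{\left(K \right)} = 1$ ($w{\left(K \right)} = \frac{2 K}{2 K} = 2 K \frac{1}{2 K} = 1$)
$-283794 - \left(W - w{\left(148 \right)}\right) = -283794 - \left(-100909 - 1\right) = -283794 - -100910 = -283794 + 100910 = -182884$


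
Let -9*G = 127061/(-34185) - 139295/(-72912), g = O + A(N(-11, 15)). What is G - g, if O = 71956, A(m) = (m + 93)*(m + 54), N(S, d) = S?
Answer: -188138137144367/2492496720 ≈ -75482.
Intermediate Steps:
A(m) = (54 + m)*(93 + m) (A(m) = (93 + m)*(54 + m) = (54 + m)*(93 + m))
g = 75482 (g = 71956 + (5022 + (-11)² + 147*(-11)) = 71956 + (5022 + 121 - 1617) = 71956 + 3526 = 75482)
G = 500274673/2492496720 (G = -(127061/(-34185) - 139295/(-72912))/9 = -(127061*(-1/34185) - 139295*(-1/72912))/9 = -(-127061/34185 + 139295/72912)/9 = -⅑*(-500274673/276944080) = 500274673/2492496720 ≈ 0.20071)
G - g = 500274673/2492496720 - 1*75482 = 500274673/2492496720 - 75482 = -188138137144367/2492496720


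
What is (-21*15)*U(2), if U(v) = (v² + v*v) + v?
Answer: -3150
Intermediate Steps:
U(v) = v + 2*v² (U(v) = (v² + v²) + v = 2*v² + v = v + 2*v²)
(-21*15)*U(2) = (-21*15)*(2*(1 + 2*2)) = -630*(1 + 4) = -630*5 = -315*10 = -3150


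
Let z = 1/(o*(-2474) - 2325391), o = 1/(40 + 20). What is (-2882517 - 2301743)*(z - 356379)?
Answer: 128891364597923527980/69762967 ≈ 1.8476e+12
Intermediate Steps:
o = 1/60 ≈ 0.016667
z = -30/69762967 (z = 1/((1/60)*(-2474) - 2325391) = 1/(-1237/30 - 2325391) = 1/(-69762967/30) = -30/69762967 ≈ -4.3003e-7)
(-2882517 - 2301743)*(z - 356379) = (-2882517 - 2301743)*(-30/69762967 - 356379) = -5184260*(-24862056416523/69762967) = 128891364597923527980/69762967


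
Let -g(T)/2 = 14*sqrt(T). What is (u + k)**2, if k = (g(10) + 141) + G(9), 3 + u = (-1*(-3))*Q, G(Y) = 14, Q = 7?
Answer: 37769 - 9688*sqrt(10) ≈ 7132.9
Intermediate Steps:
g(T) = -28*sqrt(T)
u = 18 (u = -3 - 1*(-3)*7 = -3 + 3*7 = -3 + 21 = 18)
k = 155 - 28*sqrt(10) (k = (-28*sqrt(10) + 141) + 14 = (141 - 28*sqrt(10)) + 14 = 155 - 28*sqrt(10) ≈ 66.456)
(u + k)**2 = (18 + (155 - 28*sqrt(10)))**2 = (173 - 28*sqrt(10))**2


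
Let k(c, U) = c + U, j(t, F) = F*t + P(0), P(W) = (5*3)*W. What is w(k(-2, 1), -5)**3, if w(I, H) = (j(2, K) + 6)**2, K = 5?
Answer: 16777216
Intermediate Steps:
P(W) = 15*W
j(t, F) = F*t (j(t, F) = F*t + 15*0 = F*t + 0 = F*t)
k(c, U) = U + c
w(I, H) = 256 (w(I, H) = (5*2 + 6)**2 = (10 + 6)**2 = 16**2 = 256)
w(k(-2, 1), -5)**3 = 256**3 = 16777216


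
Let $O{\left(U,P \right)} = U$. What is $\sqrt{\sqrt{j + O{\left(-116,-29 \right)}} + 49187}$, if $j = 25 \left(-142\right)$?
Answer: $\sqrt{49187 + i \sqrt{3666}} \approx 221.78 + 0.137 i$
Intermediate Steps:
$j = -3550$
$\sqrt{\sqrt{j + O{\left(-116,-29 \right)}} + 49187} = \sqrt{\sqrt{-3550 - 116} + 49187} = \sqrt{\sqrt{-3666} + 49187} = \sqrt{i \sqrt{3666} + 49187} = \sqrt{49187 + i \sqrt{3666}}$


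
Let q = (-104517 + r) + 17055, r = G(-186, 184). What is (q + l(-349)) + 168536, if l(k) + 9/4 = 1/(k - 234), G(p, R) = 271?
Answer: 189691289/2332 ≈ 81343.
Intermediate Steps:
l(k) = -9/4 + 1/(-234 + k) (l(k) = -9/4 + 1/(k - 234) = -9/4 + 1/(-234 + k))
r = 271
q = -87191 (q = (-104517 + 271) + 17055 = -104246 + 17055 = -87191)
(q + l(-349)) + 168536 = (-87191 + (2110 - 9*(-349))/(4*(-234 - 349))) + 168536 = (-87191 + (¼)*(2110 + 3141)/(-583)) + 168536 = (-87191 + (¼)*(-1/583)*5251) + 168536 = (-87191 - 5251/2332) + 168536 = -203334663/2332 + 168536 = 189691289/2332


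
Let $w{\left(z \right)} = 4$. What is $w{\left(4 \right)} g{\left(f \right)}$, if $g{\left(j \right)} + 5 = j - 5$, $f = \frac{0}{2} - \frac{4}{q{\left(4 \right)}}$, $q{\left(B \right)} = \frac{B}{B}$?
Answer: $-56$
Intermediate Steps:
$q{\left(B \right)} = 1$
$f = -4$ ($f = \frac{0}{2} - \frac{4}{1} = 0 \cdot \frac{1}{2} - 4 = 0 - 4 = -4$)
$g{\left(j \right)} = -10 + j$ ($g{\left(j \right)} = -5 + \left(j - 5\right) = -5 + \left(-5 + j\right) = -10 + j$)
$w{\left(4 \right)} g{\left(f \right)} = 4 \left(-10 - 4\right) = 4 \left(-14\right) = -56$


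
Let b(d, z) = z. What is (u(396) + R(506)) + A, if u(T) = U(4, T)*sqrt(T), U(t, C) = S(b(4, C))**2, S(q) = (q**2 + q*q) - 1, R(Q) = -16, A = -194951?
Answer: -194967 + 590186424966*sqrt(11) ≈ 1.9574e+12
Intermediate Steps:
S(q) = -1 + 2*q**2 (S(q) = (q**2 + q**2) - 1 = 2*q**2 - 1 = -1 + 2*q**2)
U(t, C) = (-1 + 2*C**2)**2
u(T) = sqrt(T)*(-1 + 2*T**2)**2 (u(T) = (-1 + 2*T**2)**2*sqrt(T) = sqrt(T)*(-1 + 2*T**2)**2)
(u(396) + R(506)) + A = (sqrt(396)*(-1 + 2*396**2)**2 - 16) - 194951 = ((6*sqrt(11))*(-1 + 2*156816)**2 - 16) - 194951 = ((6*sqrt(11))*(-1 + 313632)**2 - 16) - 194951 = ((6*sqrt(11))*313631**2 - 16) - 194951 = ((6*sqrt(11))*98364404161 - 16) - 194951 = (590186424966*sqrt(11) - 16) - 194951 = (-16 + 590186424966*sqrt(11)) - 194951 = -194967 + 590186424966*sqrt(11)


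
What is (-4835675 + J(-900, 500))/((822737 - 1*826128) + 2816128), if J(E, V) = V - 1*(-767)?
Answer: -4834408/2812737 ≈ -1.7188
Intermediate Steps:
J(E, V) = 767 + V (J(E, V) = V + 767 = 767 + V)
(-4835675 + J(-900, 500))/((822737 - 1*826128) + 2816128) = (-4835675 + (767 + 500))/((822737 - 1*826128) + 2816128) = (-4835675 + 1267)/((822737 - 826128) + 2816128) = -4834408/(-3391 + 2816128) = -4834408/2812737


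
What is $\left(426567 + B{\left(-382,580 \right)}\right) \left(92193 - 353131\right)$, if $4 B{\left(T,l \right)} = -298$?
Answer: $-111288099965$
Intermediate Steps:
$B{\left(T,l \right)} = - \frac{149}{2}$ ($B{\left(T,l \right)} = \frac{1}{4} \left(-298\right) = - \frac{149}{2}$)
$\left(426567 + B{\left(-382,580 \right)}\right) \left(92193 - 353131\right) = \left(426567 - \frac{149}{2}\right) \left(92193 - 353131\right) = \frac{852985}{2} \left(-260938\right) = -111288099965$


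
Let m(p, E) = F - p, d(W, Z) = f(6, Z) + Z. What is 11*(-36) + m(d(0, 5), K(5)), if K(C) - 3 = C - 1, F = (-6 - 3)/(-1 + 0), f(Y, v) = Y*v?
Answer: -422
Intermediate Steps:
F = 9 (F = -9/(-1) = -9*(-1) = 9)
K(C) = 2 + C (K(C) = 3 + (C - 1) = 3 + (-1 + C) = 2 + C)
d(W, Z) = 7*Z (d(W, Z) = 6*Z + Z = 7*Z)
m(p, E) = 9 - p
11*(-36) + m(d(0, 5), K(5)) = 11*(-36) + (9 - 7*5) = -396 + (9 - 1*35) = -396 + (9 - 35) = -396 - 26 = -422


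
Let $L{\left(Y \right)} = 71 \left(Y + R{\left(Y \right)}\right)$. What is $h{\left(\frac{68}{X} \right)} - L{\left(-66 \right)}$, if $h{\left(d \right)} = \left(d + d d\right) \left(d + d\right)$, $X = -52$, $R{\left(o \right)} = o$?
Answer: $\frac{20587972}{2197} \approx 9371.0$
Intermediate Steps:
$h{\left(d \right)} = 2 d \left(d + d^{2}\right)$ ($h{\left(d \right)} = \left(d + d^{2}\right) 2 d = 2 d \left(d + d^{2}\right)$)
$L{\left(Y \right)} = 142 Y$ ($L{\left(Y \right)} = 71 \left(Y + Y\right) = 71 \cdot 2 Y = 142 Y$)
$h{\left(\frac{68}{X} \right)} - L{\left(-66 \right)} = 2 \left(\frac{68}{-52}\right)^{2} \left(1 + \frac{68}{-52}\right) - 142 \left(-66\right) = 2 \left(68 \left(- \frac{1}{52}\right)\right)^{2} \left(1 + 68 \left(- \frac{1}{52}\right)\right) - -9372 = 2 \left(- \frac{17}{13}\right)^{2} \left(1 - \frac{17}{13}\right) + 9372 = 2 \cdot \frac{289}{169} \left(- \frac{4}{13}\right) + 9372 = - \frac{2312}{2197} + 9372 = \frac{20587972}{2197}$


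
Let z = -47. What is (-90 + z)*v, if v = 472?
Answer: -64664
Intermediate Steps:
(-90 + z)*v = (-90 - 47)*472 = -137*472 = -64664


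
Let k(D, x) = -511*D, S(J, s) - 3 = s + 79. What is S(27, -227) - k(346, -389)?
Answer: 176661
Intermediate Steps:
S(J, s) = 82 + s (S(J, s) = 3 + (s + 79) = 3 + (79 + s) = 82 + s)
S(27, -227) - k(346, -389) = (82 - 227) - (-511)*346 = -145 - 1*(-176806) = -145 + 176806 = 176661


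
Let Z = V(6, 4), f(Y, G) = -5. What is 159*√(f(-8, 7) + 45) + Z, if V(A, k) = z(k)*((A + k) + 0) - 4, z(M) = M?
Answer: 36 + 318*√10 ≈ 1041.6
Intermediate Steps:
V(A, k) = -4 + k*(A + k) (V(A, k) = k*((A + k) + 0) - 4 = k*(A + k) - 4 = -4 + k*(A + k))
Z = 36 (Z = -4 + 4² + 6*4 = -4 + 16 + 24 = 36)
159*√(f(-8, 7) + 45) + Z = 159*√(-5 + 45) + 36 = 159*√40 + 36 = 159*(2*√10) + 36 = 318*√10 + 36 = 36 + 318*√10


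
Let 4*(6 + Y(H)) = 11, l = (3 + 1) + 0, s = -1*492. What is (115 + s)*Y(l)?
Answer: 4901/4 ≈ 1225.3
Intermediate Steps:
s = -492
l = 4 (l = 4 + 0 = 4)
Y(H) = -13/4 (Y(H) = -6 + (¼)*11 = -6 + 11/4 = -13/4)
(115 + s)*Y(l) = (115 - 492)*(-13/4) = -377*(-13/4) = 4901/4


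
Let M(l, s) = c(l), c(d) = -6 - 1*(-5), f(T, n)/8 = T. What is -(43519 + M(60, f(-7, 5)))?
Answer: -43518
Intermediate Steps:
f(T, n) = 8*T
c(d) = -1 (c(d) = -6 + 5 = -1)
M(l, s) = -1
-(43519 + M(60, f(-7, 5))) = -(43519 - 1) = -1*43518 = -43518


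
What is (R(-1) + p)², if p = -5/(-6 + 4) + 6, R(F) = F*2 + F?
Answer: 121/4 ≈ 30.250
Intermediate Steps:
R(F) = 3*F (R(F) = 2*F + F = 3*F)
p = 17/2 (p = -5/(-2) + 6 = -5*(-½) + 6 = 5/2 + 6 = 17/2 ≈ 8.5000)
(R(-1) + p)² = (3*(-1) + 17/2)² = (-3 + 17/2)² = (11/2)² = 121/4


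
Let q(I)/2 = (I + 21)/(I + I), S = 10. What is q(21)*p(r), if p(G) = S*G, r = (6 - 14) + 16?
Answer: 160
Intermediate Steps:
r = 8 (r = -8 + 16 = 8)
q(I) = (21 + I)/I (q(I) = 2*((I + 21)/(I + I)) = 2*((21 + I)/((2*I))) = 2*((21 + I)*(1/(2*I))) = 2*((21 + I)/(2*I)) = (21 + I)/I)
p(G) = 10*G
q(21)*p(r) = ((21 + 21)/21)*(10*8) = ((1/21)*42)*80 = 2*80 = 160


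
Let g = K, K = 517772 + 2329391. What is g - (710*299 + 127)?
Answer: 2634746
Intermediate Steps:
K = 2847163
g = 2847163
g - (710*299 + 127) = 2847163 - (710*299 + 127) = 2847163 - (212290 + 127) = 2847163 - 1*212417 = 2847163 - 212417 = 2634746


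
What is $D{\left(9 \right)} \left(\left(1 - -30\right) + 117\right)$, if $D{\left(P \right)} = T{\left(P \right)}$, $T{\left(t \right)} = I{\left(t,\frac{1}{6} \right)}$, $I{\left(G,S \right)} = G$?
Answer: $1332$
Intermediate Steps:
$T{\left(t \right)} = t$
$D{\left(P \right)} = P$
$D{\left(9 \right)} \left(\left(1 - -30\right) + 117\right) = 9 \left(\left(1 - -30\right) + 117\right) = 9 \left(\left(1 + 30\right) + 117\right) = 9 \left(31 + 117\right) = 9 \cdot 148 = 1332$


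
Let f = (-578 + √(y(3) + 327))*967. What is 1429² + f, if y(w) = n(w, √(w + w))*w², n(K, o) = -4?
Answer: 1483115 + 967*√291 ≈ 1.4996e+6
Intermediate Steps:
y(w) = -4*w²
f = -558926 + 967*√291 (f = (-578 + √(-4*3² + 327))*967 = (-578 + √(-4*9 + 327))*967 = (-578 + √(-36 + 327))*967 = (-578 + √291)*967 = -558926 + 967*√291 ≈ -5.4243e+5)
1429² + f = 1429² + (-558926 + 967*√291) = 2042041 + (-558926 + 967*√291) = 1483115 + 967*√291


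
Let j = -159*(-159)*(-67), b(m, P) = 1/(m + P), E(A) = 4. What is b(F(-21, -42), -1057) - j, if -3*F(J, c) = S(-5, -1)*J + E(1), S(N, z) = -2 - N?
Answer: 5271189621/3112 ≈ 1.6938e+6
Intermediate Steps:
F(J, c) = -4/3 - J (F(J, c) = -((-2 - 1*(-5))*J + 4)/3 = -((-2 + 5)*J + 4)/3 = -(3*J + 4)/3 = -(4 + 3*J)/3 = -4/3 - J)
b(m, P) = 1/(P + m)
j = -1693827 (j = 25281*(-67) = -1693827)
b(F(-21, -42), -1057) - j = 1/(-1057 + (-4/3 - 1*(-21))) - 1*(-1693827) = 1/(-1057 + (-4/3 + 21)) + 1693827 = 1/(-1057 + 59/3) + 1693827 = 1/(-3112/3) + 1693827 = -3/3112 + 1693827 = 5271189621/3112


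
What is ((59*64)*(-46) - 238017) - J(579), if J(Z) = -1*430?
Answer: -411283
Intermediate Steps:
J(Z) = -430
((59*64)*(-46) - 238017) - J(579) = ((59*64)*(-46) - 238017) - 1*(-430) = (3776*(-46) - 238017) + 430 = (-173696 - 238017) + 430 = -411713 + 430 = -411283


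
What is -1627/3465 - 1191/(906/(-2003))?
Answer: 2754845461/1046430 ≈ 2632.6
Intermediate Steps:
-1627/3465 - 1191/(906/(-2003)) = -1627*1/3465 - 1191/(906*(-1/2003)) = -1627/3465 - 1191/(-906/2003) = -1627/3465 - 1191*(-2003/906) = -1627/3465 + 795191/302 = 2754845461/1046430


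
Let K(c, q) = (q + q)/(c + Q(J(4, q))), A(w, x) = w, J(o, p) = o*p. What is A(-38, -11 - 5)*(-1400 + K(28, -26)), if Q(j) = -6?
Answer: 586188/11 ≈ 53290.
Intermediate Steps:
K(c, q) = 2*q/(-6 + c) (K(c, q) = (q + q)/(c - 6) = (2*q)/(-6 + c) = 2*q/(-6 + c))
A(-38, -11 - 5)*(-1400 + K(28, -26)) = -38*(-1400 + 2*(-26)/(-6 + 28)) = -38*(-1400 + 2*(-26)/22) = -38*(-1400 + 2*(-26)*(1/22)) = -38*(-1400 - 26/11) = -38*(-15426/11) = 586188/11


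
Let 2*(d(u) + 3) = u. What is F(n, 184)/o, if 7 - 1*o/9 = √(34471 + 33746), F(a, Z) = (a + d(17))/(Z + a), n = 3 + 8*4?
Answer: -21/9952528 - 3*√68217/9952528 ≈ -8.0839e-5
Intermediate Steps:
d(u) = -3 + u/2
n = 35 (n = 3 + 32 = 35)
F(a, Z) = (11/2 + a)/(Z + a) (F(a, Z) = (a + (-3 + (½)*17))/(Z + a) = (a + (-3 + 17/2))/(Z + a) = (a + 11/2)/(Z + a) = (11/2 + a)/(Z + a))
o = 63 - 9*√68217 (o = 63 - 9*√(34471 + 33746) = 63 - 9*√68217 ≈ -2287.7)
F(n, 184)/o = ((11/2 + 35)/(184 + 35))/(63 - 9*√68217) = ((81/2)/219)/(63 - 9*√68217) = ((1/219)*(81/2))/(63 - 9*√68217) = 27/(146*(63 - 9*√68217))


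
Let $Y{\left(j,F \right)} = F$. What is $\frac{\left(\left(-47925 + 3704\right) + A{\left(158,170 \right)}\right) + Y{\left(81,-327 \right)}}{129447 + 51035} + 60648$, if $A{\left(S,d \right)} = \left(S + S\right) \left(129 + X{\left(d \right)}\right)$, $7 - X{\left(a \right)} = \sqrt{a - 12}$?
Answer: $\frac{5472935382}{90241} - \frac{158 \sqrt{158}}{90241} \approx 60648.0$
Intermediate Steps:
$X{\left(a \right)} = 7 - \sqrt{-12 + a}$ ($X{\left(a \right)} = 7 - \sqrt{a - 12} = 7 - \sqrt{-12 + a}$)
$A{\left(S,d \right)} = 2 S \left(136 - \sqrt{-12 + d}\right)$ ($A{\left(S,d \right)} = \left(S + S\right) \left(129 - \left(-7 + \sqrt{-12 + d}\right)\right) = 2 S \left(136 - \sqrt{-12 + d}\right)$)
$\frac{\left(\left(-47925 + 3704\right) + A{\left(158,170 \right)}\right) + Y{\left(81,-327 \right)}}{129447 + 51035} + 60648 = \frac{\left(\left(-47925 + 3704\right) + 2 \cdot 158 \left(136 - \sqrt{-12 + 170}\right)\right) - 327}{129447 + 51035} + 60648 = \frac{\left(-44221 + 2 \cdot 158 \left(136 - \sqrt{158}\right)\right) - 327}{180482} + 60648 = \left(\left(-44221 + \left(42976 - 316 \sqrt{158}\right)\right) - 327\right) \frac{1}{180482} + 60648 = \left(\left(-1245 - 316 \sqrt{158}\right) - 327\right) \frac{1}{180482} + 60648 = \left(-1572 - 316 \sqrt{158}\right) \frac{1}{180482} + 60648 = \left(- \frac{786}{90241} - \frac{158 \sqrt{158}}{90241}\right) + 60648 = \frac{5472935382}{90241} - \frac{158 \sqrt{158}}{90241}$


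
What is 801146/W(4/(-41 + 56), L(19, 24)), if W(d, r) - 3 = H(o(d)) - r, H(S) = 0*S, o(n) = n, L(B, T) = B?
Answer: -400573/8 ≈ -50072.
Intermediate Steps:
H(S) = 0
W(d, r) = 3 - r (W(d, r) = 3 + (0 - r) = 3 - r)
801146/W(4/(-41 + 56), L(19, 24)) = 801146/(3 - 1*19) = 801146/(3 - 19) = 801146/(-16) = 801146*(-1/16) = -400573/8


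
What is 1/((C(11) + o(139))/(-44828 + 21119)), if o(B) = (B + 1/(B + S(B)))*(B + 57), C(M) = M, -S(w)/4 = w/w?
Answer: -3200715/3679621 ≈ -0.86985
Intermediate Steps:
S(w) = -4 (S(w) = -4*w/w = -4*1 = -4)
o(B) = (57 + B)*(B + 1/(-4 + B)) (o(B) = (B + 1/(B - 4))*(B + 57) = (B + 1/(-4 + B))*(57 + B) = (57 + B)*(B + 1/(-4 + B)))
1/((C(11) + o(139))/(-44828 + 21119)) = 1/((11 + (57 + 139³ - 227*139 + 53*139²)/(-4 + 139))/(-44828 + 21119)) = 1/((11 + (57 + 2685619 - 31553 + 53*19321)/135)/(-23709)) = 1/((11 + (57 + 2685619 - 31553 + 1024013)/135)*(-1/23709)) = 1/((11 + (1/135)*3678136)*(-1/23709)) = 1/((11 + 3678136/135)*(-1/23709)) = 1/((3679621/135)*(-1/23709)) = 1/(-3679621/3200715) = -3200715/3679621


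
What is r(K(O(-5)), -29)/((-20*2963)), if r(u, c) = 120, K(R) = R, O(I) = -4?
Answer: -6/2963 ≈ -0.0020250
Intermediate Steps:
r(K(O(-5)), -29)/((-20*2963)) = 120/((-20*2963)) = 120/(-59260) = 120*(-1/59260) = -6/2963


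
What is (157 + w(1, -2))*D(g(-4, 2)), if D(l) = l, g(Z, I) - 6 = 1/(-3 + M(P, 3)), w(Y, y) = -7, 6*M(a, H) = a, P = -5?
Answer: 19800/23 ≈ 860.87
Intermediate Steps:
M(a, H) = a/6
g(Z, I) = 132/23 (g(Z, I) = 6 + 1/(-3 + (⅙)*(-5)) = 6 + 1/(-3 - ⅚) = 6 + 1/(-23/6) = 6 - 6/23 = 132/23)
(157 + w(1, -2))*D(g(-4, 2)) = (157 - 7)*(132/23) = 150*(132/23) = 19800/23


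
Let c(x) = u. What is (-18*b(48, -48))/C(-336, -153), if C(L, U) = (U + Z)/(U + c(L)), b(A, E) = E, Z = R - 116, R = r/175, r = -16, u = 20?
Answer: 6703200/15697 ≈ 427.04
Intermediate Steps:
c(x) = 20
R = -16/175 ≈ -0.091429
Z = -20316/175 (Z = -16/175 - 116 = -20316/175 ≈ -116.09)
C(L, U) = (-20316/175 + U)/(20 + U) (C(L, U) = (U - 20316/175)/(U + 20) = (-20316/175 + U)/(20 + U))
(-18*b(48, -48))/C(-336, -153) = (-18*(-48))/(((-20316/175 - 153)/(20 - 153))) = 864/((-47091/175/(-133))) = 864/((-1/133*(-47091/175))) = 864/(47091/23275) = 864*(23275/47091) = 6703200/15697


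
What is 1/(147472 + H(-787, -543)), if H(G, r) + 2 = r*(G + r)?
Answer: 1/869660 ≈ 1.1499e-6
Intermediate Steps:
H(G, r) = -2 + r*(G + r)
1/(147472 + H(-787, -543)) = 1/(147472 + (-2 + (-543)**2 - 787*(-543))) = 1/(147472 + (-2 + 294849 + 427341)) = 1/(147472 + 722188) = 1/869660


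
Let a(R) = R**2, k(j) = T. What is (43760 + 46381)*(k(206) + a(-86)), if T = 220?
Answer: 686513856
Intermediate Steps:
k(j) = 220
(43760 + 46381)*(k(206) + a(-86)) = (43760 + 46381)*(220 + (-86)**2) = 90141*(220 + 7396) = 90141*7616 = 686513856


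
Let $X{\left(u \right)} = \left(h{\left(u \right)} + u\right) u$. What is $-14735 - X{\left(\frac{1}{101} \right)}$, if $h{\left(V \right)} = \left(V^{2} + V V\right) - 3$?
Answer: $- \frac{15181454735}{1030301} \approx -14735.0$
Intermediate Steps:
$h{\left(V \right)} = -3 + 2 V^{2}$ ($h{\left(V \right)} = \left(V^{2} + V^{2}\right) - 3 = 2 V^{2} - 3 = -3 + 2 V^{2}$)
$X{\left(u \right)} = u \left(-3 + u + 2 u^{2}\right)$ ($X{\left(u \right)} = \left(\left(-3 + 2 u^{2}\right) + u\right) u = \left(-3 + u + 2 u^{2}\right) u = u \left(-3 + u + 2 u^{2}\right)$)
$-14735 - X{\left(\frac{1}{101} \right)} = -14735 - \frac{-3 + \frac{1}{101} + 2 \left(\frac{1}{101}\right)^{2}}{101} = -14735 - \frac{-3 + \frac{1}{101} + \frac{2}{10201}}{101} = -14735 - \frac{1}{101} \left(- \frac{30500}{10201}\right) = -14735 - - \frac{30500}{1030301} = -14735 + \frac{30500}{1030301} = - \frac{15181454735}{1030301}$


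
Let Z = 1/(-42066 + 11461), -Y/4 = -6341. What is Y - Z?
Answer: 776265221/30605 ≈ 25364.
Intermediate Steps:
Y = 25364 (Y = -4*(-6341) = 25364)
Z = -1/30605 (Z = 1/(-30605) = -1/30605 ≈ -3.2674e-5)
Y - Z = 25364 - 1*(-1/30605) = 25364 + 1/30605 = 776265221/30605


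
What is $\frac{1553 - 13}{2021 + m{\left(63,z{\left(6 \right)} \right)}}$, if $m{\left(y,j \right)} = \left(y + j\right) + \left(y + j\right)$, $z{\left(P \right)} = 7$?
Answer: $\frac{1540}{2161} \approx 0.71263$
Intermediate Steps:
$m{\left(y,j \right)} = 2 j + 2 y$ ($m{\left(y,j \right)} = \left(j + y\right) + \left(j + y\right) = 2 j + 2 y$)
$\frac{1553 - 13}{2021 + m{\left(63,z{\left(6 \right)} \right)}} = \frac{1553 - 13}{2021 + \left(2 \cdot 7 + 2 \cdot 63\right)} = \frac{1540}{2021 + \left(14 + 126\right)} = \frac{1540}{2021 + 140} = \frac{1540}{2161}$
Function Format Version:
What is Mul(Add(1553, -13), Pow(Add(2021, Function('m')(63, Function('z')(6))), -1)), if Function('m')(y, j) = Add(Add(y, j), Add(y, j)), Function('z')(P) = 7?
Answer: Rational(1540, 2161) ≈ 0.71263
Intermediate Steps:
Function('m')(y, j) = Add(Mul(2, j), Mul(2, y)) (Function('m')(y, j) = Add(Add(j, y), Add(j, y)) = Add(Mul(2, j), Mul(2, y)))
Mul(Add(1553, -13), Pow(Add(2021, Function('m')(63, Function('z')(6))), -1)) = Mul(Add(1553, -13), Pow(Add(2021, Add(Mul(2, 7), Mul(2, 63))), -1)) = Mul(1540, Pow(Add(2021, Add(14, 126)), -1)) = Mul(1540, Pow(Add(2021, 140), -1)) = Mul(1540, Pow(2161, -1)) = Mul(1540, Rational(1, 2161)) = Rational(1540, 2161)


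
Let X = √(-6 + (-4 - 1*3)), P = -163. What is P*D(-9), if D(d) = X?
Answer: -163*I*√13 ≈ -587.71*I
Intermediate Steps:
X = I*√13 (X = √(-6 + (-4 - 3)) = √(-6 - 7) = √(-13) = I*√13 ≈ 3.6056*I)
D(d) = I*√13
P*D(-9) = -163*I*√13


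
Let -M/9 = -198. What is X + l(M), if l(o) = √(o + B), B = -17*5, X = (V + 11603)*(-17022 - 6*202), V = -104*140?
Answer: 53917938 + √1697 ≈ 5.3918e+7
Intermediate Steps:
M = 1782 (M = -9*(-198) = 1782)
V = -14560
X = 53917938 (X = (-14560 + 11603)*(-17022 - 6*202) = -2957*(-17022 - 1212) = -2957*(-18234) = 53917938)
B = -85
l(o) = √(-85 + o) (l(o) = √(o - 85) = √(-85 + o))
X + l(M) = 53917938 + √(-85 + 1782) = 53917938 + √1697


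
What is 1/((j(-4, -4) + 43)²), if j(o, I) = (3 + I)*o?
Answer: 1/2209 ≈ 0.00045269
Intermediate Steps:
j(o, I) = o*(3 + I)
1/((j(-4, -4) + 43)²) = 1/((-4*(3 - 4) + 43)²) = 1/((-4*(-1) + 43)²) = 1/((4 + 43)²) = 1/(47²) = 1/2209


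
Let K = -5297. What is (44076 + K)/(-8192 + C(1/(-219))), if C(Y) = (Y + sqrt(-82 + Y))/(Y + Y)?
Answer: -211772119/45389285 + 38779*I*sqrt(3933021)/136167855 ≈ -4.6657 + 0.56479*I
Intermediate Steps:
C(Y) = (Y + sqrt(-82 + Y))/(2*Y) (C(Y) = (Y + sqrt(-82 + Y))/((2*Y)) = (Y + sqrt(-82 + Y))*(1/(2*Y)) = (Y + sqrt(-82 + Y))/(2*Y))
(44076 + K)/(-8192 + C(1/(-219))) = (44076 - 5297)/(-8192 + (1/(-219) + sqrt(-82 + 1/(-219)))/(2*(1/(-219)))) = 38779/(-8192 + (-1/219 + sqrt(-82 - 1/219))/(2*(-1/219))) = 38779/(-8192 + (1/2)*(-219)*(-1/219 + sqrt(-17959/219))) = 38779/(-8192 + (1/2)*(-219)*(-1/219 + I*sqrt(3933021)/219)) = 38779/(-8192 + (1/2 - I*sqrt(3933021)/2)) = 38779/(-16383/2 - I*sqrt(3933021)/2)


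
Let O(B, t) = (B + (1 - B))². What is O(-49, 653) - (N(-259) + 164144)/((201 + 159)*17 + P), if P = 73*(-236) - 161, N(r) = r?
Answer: 175154/11269 ≈ 15.543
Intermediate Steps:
O(B, t) = 1 (O(B, t) = 1² = 1)
P = -17389 (P = -17228 - 161 = -17389)
O(-49, 653) - (N(-259) + 164144)/((201 + 159)*17 + P) = 1 - (-259 + 164144)/((201 + 159)*17 - 17389) = 1 - 163885/(360*17 - 17389) = 1 - 163885/(6120 - 17389) = 1 - 163885/(-11269) = 1 - 163885*(-1)/11269 = 1 - 1*(-163885/11269) = 1 + 163885/11269 = 175154/11269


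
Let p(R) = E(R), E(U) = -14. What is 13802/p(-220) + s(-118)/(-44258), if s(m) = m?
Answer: -152711816/154903 ≈ -985.85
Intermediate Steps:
p(R) = -14
13802/p(-220) + s(-118)/(-44258) = 13802/(-14) - 118/(-44258) = 13802*(-1/14) - 118*(-1/44258) = -6901/7 + 59/22129 = -152711816/154903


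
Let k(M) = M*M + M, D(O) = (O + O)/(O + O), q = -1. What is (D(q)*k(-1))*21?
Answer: 0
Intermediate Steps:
D(O) = 1 (D(O) = (2*O)/((2*O)) = (2*O)*(1/(2*O)) = 1)
k(M) = M + M**2 (k(M) = M**2 + M = M + M**2)
(D(q)*k(-1))*21 = (1*(-(1 - 1)))*21 = (1*(-1*0))*21 = (1*0)*21 = 0*21 = 0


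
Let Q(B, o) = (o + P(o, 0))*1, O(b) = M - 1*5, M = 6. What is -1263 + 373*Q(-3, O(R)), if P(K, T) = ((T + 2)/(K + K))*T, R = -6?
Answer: -890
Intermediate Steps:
O(b) = 1 (O(b) = 6 - 1*5 = 6 - 5 = 1)
P(K, T) = T*(2 + T)/(2*K) (P(K, T) = ((2 + T)/((2*K)))*T = ((2 + T)*(1/(2*K)))*T = ((2 + T)/(2*K))*T = T*(2 + T)/(2*K))
Q(B, o) = o (Q(B, o) = (o + (½)*0*(2 + 0)/o)*1 = (o + (½)*0*2/o)*1 = (o + 0)*1 = o*1 = o)
-1263 + 373*Q(-3, O(R)) = -1263 + 373*1 = -1263 + 373 = -890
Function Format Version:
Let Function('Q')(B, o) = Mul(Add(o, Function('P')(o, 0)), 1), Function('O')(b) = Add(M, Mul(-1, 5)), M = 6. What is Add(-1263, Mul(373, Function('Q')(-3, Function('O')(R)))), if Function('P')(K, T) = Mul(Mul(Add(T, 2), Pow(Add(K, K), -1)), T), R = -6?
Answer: -890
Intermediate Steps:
Function('O')(b) = 1 (Function('O')(b) = Add(6, Mul(-1, 5)) = Add(6, -5) = 1)
Function('P')(K, T) = Mul(Rational(1, 2), T, Pow(K, -1), Add(2, T)) (Function('P')(K, T) = Mul(Mul(Add(2, T), Pow(Mul(2, K), -1)), T) = Mul(Mul(Add(2, T), Mul(Rational(1, 2), Pow(K, -1))), T) = Mul(Mul(Rational(1, 2), Pow(K, -1), Add(2, T)), T) = Mul(Rational(1, 2), T, Pow(K, -1), Add(2, T)))
Function('Q')(B, o) = o (Function('Q')(B, o) = Mul(Add(o, Mul(Rational(1, 2), 0, Pow(o, -1), Add(2, 0))), 1) = Mul(Add(o, Mul(Rational(1, 2), 0, Pow(o, -1), 2)), 1) = Mul(Add(o, 0), 1) = Mul(o, 1) = o)
Add(-1263, Mul(373, Function('Q')(-3, Function('O')(R)))) = Add(-1263, Mul(373, 1)) = Add(-1263, 373) = -890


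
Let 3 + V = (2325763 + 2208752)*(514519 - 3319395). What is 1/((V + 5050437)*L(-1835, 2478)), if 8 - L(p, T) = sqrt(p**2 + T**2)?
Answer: 4/60462666823696388685 + sqrt(9507709)/120925333647392777370 ≈ 2.5565e-17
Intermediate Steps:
V = -12718752295143 (V = -3 + (2325763 + 2208752)*(514519 - 3319395) = -3 + 4534515*(-2804876) = -3 - 12718752295140 = -12718752295143)
L(p, T) = 8 - sqrt(T**2 + p**2) (L(p, T) = 8 - sqrt(p**2 + T**2) = 8 - sqrt(T**2 + p**2))
1/((V + 5050437)*L(-1835, 2478)) = 1/((-12718752295143 + 5050437)*(8 - sqrt(2478**2 + (-1835)**2))) = 1/((-12718747244706)*(8 - sqrt(6140484 + 3367225))) = -1/(12718747244706*(8 - sqrt(9507709)))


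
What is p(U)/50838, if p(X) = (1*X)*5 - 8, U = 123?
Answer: 607/50838 ≈ 0.011940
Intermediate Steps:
p(X) = -8 + 5*X (p(X) = X*5 - 8 = 5*X - 8 = -8 + 5*X)
p(U)/50838 = (-8 + 5*123)/50838 = (-8 + 615)*(1/50838) = 607*(1/50838) = 607/50838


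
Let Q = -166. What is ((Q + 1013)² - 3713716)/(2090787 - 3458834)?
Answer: 2996307/1368047 ≈ 2.1902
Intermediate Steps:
((Q + 1013)² - 3713716)/(2090787 - 3458834) = ((-166 + 1013)² - 3713716)/(2090787 - 3458834) = (847² - 3713716)/(-1368047) = (717409 - 3713716)*(-1/1368047) = -2996307*(-1/1368047) = 2996307/1368047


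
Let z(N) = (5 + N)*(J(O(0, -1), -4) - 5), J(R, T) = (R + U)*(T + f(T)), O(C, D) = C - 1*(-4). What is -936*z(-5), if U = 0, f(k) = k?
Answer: 0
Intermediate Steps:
O(C, D) = 4 + C (O(C, D) = C + 4 = 4 + C)
J(R, T) = 2*R*T (J(R, T) = (R + 0)*(T + T) = R*(2*T) = 2*R*T)
z(N) = -185 - 37*N (z(N) = (5 + N)*(2*(4 + 0)*(-4) - 5) = (5 + N)*(2*4*(-4) - 5) = (5 + N)*(-32 - 5) = (5 + N)*(-37) = -185 - 37*N)
-936*z(-5) = -936*(-185 - 37*(-5)) = -936*(-185 + 185) = -936*0 = 0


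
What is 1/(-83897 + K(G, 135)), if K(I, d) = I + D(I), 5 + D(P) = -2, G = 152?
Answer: -1/83752 ≈ -1.1940e-5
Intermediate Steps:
D(P) = -7 (D(P) = -5 - 2 = -7)
K(I, d) = -7 + I (K(I, d) = I - 7 = -7 + I)
1/(-83897 + K(G, 135)) = 1/(-83897 + (-7 + 152)) = 1/(-83897 + 145) = 1/(-83752) = -1/83752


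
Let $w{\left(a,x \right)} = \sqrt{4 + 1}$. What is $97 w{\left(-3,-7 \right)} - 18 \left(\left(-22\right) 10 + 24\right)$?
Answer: $3528 + 97 \sqrt{5} \approx 3744.9$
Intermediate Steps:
$w{\left(a,x \right)} = \sqrt{5}$
$97 w{\left(-3,-7 \right)} - 18 \left(\left(-22\right) 10 + 24\right) = 97 \sqrt{5} - 18 \left(\left(-22\right) 10 + 24\right) = 97 \sqrt{5} - 18 \left(-220 + 24\right) = 97 \sqrt{5} - -3528 = 97 \sqrt{5} + 3528 = 3528 + 97 \sqrt{5}$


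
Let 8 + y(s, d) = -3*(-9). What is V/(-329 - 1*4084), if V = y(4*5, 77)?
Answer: -19/4413 ≈ -0.0043055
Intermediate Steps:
y(s, d) = 19 (y(s, d) = -8 - 3*(-9) = -8 + 27 = 19)
V = 19
V/(-329 - 1*4084) = 19/(-329 - 1*4084) = 19/(-329 - 4084) = 19/(-4413) = 19*(-1/4413) = -19/4413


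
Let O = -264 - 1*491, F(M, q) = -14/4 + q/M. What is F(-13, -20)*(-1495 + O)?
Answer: 57375/13 ≈ 4413.5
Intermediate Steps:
F(M, q) = -7/2 + q/M (F(M, q) = -14*¼ + q/M = -7/2 + q/M)
O = -755 (O = -264 - 491 = -755)
F(-13, -20)*(-1495 + O) = (-7/2 - 20/(-13))*(-1495 - 755) = (-7/2 - 20*(-1/13))*(-2250) = (-7/2 + 20/13)*(-2250) = -51/26*(-2250) = 57375/13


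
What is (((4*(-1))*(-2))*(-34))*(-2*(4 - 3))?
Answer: 544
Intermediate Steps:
(((4*(-1))*(-2))*(-34))*(-2*(4 - 3)) = (-4*(-2)*(-34))*(-2*1) = (8*(-34))*(-2) = -272*(-2) = 544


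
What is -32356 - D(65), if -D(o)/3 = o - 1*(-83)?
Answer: -31912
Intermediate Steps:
D(o) = -249 - 3*o (D(o) = -3*(o - 1*(-83)) = -3*(o + 83) = -3*(83 + o) = -249 - 3*o)
-32356 - D(65) = -32356 - (-249 - 3*65) = -32356 - (-249 - 195) = -32356 - 1*(-444) = -32356 + 444 = -31912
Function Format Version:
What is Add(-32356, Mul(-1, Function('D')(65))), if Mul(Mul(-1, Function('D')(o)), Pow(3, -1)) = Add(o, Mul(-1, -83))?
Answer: -31912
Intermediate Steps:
Function('D')(o) = Add(-249, Mul(-3, o)) (Function('D')(o) = Mul(-3, Add(o, Mul(-1, -83))) = Mul(-3, Add(o, 83)) = Mul(-3, Add(83, o)) = Add(-249, Mul(-3, o)))
Add(-32356, Mul(-1, Function('D')(65))) = Add(-32356, Mul(-1, Add(-249, Mul(-3, 65)))) = Add(-32356, Mul(-1, Add(-249, -195))) = Add(-32356, Mul(-1, -444)) = Add(-32356, 444) = -31912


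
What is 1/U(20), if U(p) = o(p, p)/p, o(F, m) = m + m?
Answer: 1/2 ≈ 0.50000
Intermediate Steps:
o(F, m) = 2*m
U(p) = 2 (U(p) = (2*p)/p = 2)
1/U(20) = 1/2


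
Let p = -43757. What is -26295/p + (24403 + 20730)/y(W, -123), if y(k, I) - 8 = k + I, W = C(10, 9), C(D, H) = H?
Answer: -1972097411/4638242 ≈ -425.18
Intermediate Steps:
W = 9
y(k, I) = 8 + I + k (y(k, I) = 8 + (k + I) = 8 + (I + k) = 8 + I + k)
-26295/p + (24403 + 20730)/y(W, -123) = -26295/(-43757) + (24403 + 20730)/(8 - 123 + 9) = -26295*(-1/43757) + 45133/(-106) = 26295/43757 + 45133*(-1/106) = 26295/43757 - 45133/106 = -1972097411/4638242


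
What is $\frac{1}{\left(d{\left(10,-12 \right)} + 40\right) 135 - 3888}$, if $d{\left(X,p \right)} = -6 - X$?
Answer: $- \frac{1}{648} \approx -0.0015432$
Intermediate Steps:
$\frac{1}{\left(d{\left(10,-12 \right)} + 40\right) 135 - 3888} = \frac{1}{\left(\left(-6 - 10\right) + 40\right) 135 - 3888} = \frac{1}{\left(-16 + 40\right) 135 - 3888} = \frac{1}{24 \cdot 135 - 3888} = \frac{1}{3240 - 3888} = \frac{1}{-648} = - \frac{1}{648}$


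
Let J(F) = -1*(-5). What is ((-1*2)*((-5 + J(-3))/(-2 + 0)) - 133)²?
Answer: 17689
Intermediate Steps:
J(F) = 5
((-1*2)*((-5 + J(-3))/(-2 + 0)) - 133)² = ((-1*2)*((-5 + 5)/(-2 + 0)) - 133)² = (-0/(-2) - 133)² = (-0*(-1)/2 - 133)² = (-2*0 - 133)² = (0 - 133)² = (-133)² = 17689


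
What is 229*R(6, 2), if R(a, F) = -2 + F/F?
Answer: -229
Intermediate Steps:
R(a, F) = -1 (R(a, F) = -2 + 1 = -1)
229*R(6, 2) = 229*(-1) = -229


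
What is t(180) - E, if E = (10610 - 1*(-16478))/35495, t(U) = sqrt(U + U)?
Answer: -27088/35495 + 6*sqrt(10) ≈ 18.211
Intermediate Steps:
t(U) = sqrt(2)*sqrt(U) (t(U) = sqrt(2*U) = sqrt(2)*sqrt(U))
E = 27088/35495 (E = (10610 + 16478)*(1/35495) = 27088*(1/35495) = 27088/35495 ≈ 0.76315)
t(180) - E = sqrt(2)*sqrt(180) - 1*27088/35495 = sqrt(2)*(6*sqrt(5)) - 27088/35495 = 6*sqrt(10) - 27088/35495 = -27088/35495 + 6*sqrt(10)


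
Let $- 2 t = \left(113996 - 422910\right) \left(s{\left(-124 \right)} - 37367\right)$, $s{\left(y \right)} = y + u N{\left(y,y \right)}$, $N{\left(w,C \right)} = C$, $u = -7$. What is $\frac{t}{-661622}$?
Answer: $\frac{5656678711}{661622} \approx 8549.7$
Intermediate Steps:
$s{\left(y \right)} = - 6 y$ ($s{\left(y \right)} = y - 7 y = - 6 y$)
$t = -5656678711$ ($t = - \frac{\left(113996 - 422910\right) \left(\left(-6\right) \left(-124\right) - 37367\right)}{2} = - \frac{\left(-308914\right) \left(744 - 37367\right)}{2} = - \frac{\left(-308914\right) \left(-36623\right)}{2} = \left(- \frac{1}{2}\right) 11313357422 = -5656678711$)
$\frac{t}{-661622} = - \frac{5656678711}{-661622} = \left(-5656678711\right) \left(- \frac{1}{661622}\right) = \frac{5656678711}{661622}$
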